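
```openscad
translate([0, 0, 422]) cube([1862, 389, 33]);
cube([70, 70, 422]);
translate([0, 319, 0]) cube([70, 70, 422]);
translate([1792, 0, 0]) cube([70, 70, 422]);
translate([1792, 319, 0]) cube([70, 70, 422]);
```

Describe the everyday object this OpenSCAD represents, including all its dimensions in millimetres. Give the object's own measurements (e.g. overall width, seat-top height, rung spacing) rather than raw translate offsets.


A bench: a 1862×389 mm seat slab, 33 mm thick, top at z = 455 mm, on four 70×70 mm square legs flush with the seat corners and standing on z = 0.


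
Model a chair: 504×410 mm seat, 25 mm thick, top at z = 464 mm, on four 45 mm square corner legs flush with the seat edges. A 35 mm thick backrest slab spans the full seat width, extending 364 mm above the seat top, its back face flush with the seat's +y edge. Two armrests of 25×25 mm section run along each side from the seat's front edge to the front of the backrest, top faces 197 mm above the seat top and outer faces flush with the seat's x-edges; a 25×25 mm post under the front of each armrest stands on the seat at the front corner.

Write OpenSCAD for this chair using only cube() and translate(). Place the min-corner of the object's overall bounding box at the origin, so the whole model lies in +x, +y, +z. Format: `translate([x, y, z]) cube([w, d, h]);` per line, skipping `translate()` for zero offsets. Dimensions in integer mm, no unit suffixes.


translate([0, 0, 439]) cube([504, 410, 25]);
cube([45, 45, 439]);
translate([459, 0, 0]) cube([45, 45, 439]);
translate([0, 365, 0]) cube([45, 45, 439]);
translate([459, 365, 0]) cube([45, 45, 439]);
translate([0, 375, 464]) cube([504, 35, 364]);
translate([0, 0, 636]) cube([25, 375, 25]);
translate([479, 0, 636]) cube([25, 375, 25]);
translate([0, 0, 464]) cube([25, 25, 172]);
translate([479, 0, 464]) cube([25, 25, 172]);


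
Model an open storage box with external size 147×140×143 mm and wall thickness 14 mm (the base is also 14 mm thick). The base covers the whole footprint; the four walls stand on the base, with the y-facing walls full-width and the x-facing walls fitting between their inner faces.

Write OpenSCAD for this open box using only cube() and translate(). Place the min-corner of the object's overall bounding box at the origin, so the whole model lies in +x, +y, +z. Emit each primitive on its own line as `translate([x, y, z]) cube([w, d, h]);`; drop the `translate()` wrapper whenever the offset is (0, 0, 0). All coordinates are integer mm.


cube([147, 140, 14]);
translate([0, 0, 14]) cube([147, 14, 129]);
translate([0, 126, 14]) cube([147, 14, 129]);
translate([0, 14, 14]) cube([14, 112, 129]);
translate([133, 14, 14]) cube([14, 112, 129]);


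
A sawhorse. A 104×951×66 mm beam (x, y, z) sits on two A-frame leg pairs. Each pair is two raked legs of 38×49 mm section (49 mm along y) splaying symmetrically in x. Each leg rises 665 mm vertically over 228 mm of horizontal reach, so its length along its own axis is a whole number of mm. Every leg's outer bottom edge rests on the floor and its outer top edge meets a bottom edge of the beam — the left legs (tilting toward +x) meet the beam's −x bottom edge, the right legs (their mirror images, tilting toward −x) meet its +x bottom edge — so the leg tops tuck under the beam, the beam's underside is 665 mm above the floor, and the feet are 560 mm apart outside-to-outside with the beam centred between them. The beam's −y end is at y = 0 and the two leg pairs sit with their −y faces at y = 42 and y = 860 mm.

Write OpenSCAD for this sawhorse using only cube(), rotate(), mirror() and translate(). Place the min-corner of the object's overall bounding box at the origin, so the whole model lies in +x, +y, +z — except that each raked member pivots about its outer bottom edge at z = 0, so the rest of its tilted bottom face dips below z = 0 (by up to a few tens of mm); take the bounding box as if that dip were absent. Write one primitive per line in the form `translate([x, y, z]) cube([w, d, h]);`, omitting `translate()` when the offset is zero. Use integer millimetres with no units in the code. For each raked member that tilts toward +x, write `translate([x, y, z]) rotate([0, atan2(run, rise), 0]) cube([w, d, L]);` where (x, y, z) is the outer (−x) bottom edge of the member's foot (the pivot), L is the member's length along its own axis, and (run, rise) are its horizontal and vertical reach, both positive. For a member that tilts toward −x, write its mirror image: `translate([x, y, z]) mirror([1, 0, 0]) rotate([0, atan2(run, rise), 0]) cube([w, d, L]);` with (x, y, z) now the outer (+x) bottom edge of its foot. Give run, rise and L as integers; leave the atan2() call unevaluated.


translate([228, 0, 665]) cube([104, 951, 66]);
translate([0, 42, 0]) rotate([0, atan2(228, 665), 0]) cube([38, 49, 703]);
translate([560, 42, 0]) mirror([1, 0, 0]) rotate([0, atan2(228, 665), 0]) cube([38, 49, 703]);
translate([0, 860, 0]) rotate([0, atan2(228, 665), 0]) cube([38, 49, 703]);
translate([560, 860, 0]) mirror([1, 0, 0]) rotate([0, atan2(228, 665), 0]) cube([38, 49, 703]);


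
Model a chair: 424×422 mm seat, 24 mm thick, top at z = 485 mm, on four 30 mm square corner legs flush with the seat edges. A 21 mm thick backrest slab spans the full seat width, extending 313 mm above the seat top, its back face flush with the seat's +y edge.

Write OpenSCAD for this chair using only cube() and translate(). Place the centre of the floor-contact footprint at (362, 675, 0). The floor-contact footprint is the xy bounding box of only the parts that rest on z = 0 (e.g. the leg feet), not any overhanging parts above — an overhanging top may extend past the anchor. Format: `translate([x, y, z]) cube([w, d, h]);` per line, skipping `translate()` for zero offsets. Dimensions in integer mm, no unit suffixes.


translate([150, 464, 461]) cube([424, 422, 24]);
translate([150, 464, 0]) cube([30, 30, 461]);
translate([544, 464, 0]) cube([30, 30, 461]);
translate([150, 856, 0]) cube([30, 30, 461]);
translate([544, 856, 0]) cube([30, 30, 461]);
translate([150, 865, 485]) cube([424, 21, 313]);


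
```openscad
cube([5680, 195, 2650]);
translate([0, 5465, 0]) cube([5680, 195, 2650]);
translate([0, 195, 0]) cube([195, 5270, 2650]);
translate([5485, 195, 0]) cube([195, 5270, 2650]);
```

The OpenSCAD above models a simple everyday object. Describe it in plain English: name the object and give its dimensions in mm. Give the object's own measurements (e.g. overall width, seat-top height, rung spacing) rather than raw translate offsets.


The wall frame of a small rectangular building: four walls, each 2650 mm tall and 195 mm thick, enclosing a footprint 5680 mm (x) by 5660 mm (y) outside-to-outside, with no floor or roof. The front and back walls (the −y and +y sides) span the full width; the two side walls fit between them.


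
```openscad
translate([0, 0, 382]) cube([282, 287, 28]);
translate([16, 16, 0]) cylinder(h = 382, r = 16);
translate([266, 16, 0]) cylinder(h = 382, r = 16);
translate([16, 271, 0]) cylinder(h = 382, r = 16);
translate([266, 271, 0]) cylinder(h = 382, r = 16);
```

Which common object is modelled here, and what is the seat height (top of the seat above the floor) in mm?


A stool. The seat height is 410 mm.

A 282×287×28 slab at z = 382 on four corner cylinders — a stool. The seat top is 382 + 28 = 410 mm.


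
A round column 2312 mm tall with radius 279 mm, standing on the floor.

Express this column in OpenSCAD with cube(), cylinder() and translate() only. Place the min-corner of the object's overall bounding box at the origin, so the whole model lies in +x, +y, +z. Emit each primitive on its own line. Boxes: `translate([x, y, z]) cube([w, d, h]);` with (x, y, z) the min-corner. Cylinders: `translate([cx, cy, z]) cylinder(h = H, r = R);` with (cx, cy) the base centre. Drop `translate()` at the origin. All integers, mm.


translate([279, 279, 0]) cylinder(h = 2312, r = 279);


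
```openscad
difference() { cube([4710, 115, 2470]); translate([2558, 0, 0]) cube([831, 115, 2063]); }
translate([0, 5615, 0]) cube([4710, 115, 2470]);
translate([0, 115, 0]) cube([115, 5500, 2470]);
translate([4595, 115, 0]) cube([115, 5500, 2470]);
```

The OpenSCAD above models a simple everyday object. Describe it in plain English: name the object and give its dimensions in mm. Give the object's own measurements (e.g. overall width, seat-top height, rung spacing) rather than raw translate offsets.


A single room: four walls, each 2470 mm tall and 115 mm thick, enclosing an outside footprint 4710×5730 mm (x × y), no floor or roof. The front and back walls (−y and +y sides) run the full x-width; the side walls fit between their inner faces. A door opening 831 mm wide and 2063 mm tall is cut through the front wall from the floor up, its −x edge 2558 mm from the wall's −x end.


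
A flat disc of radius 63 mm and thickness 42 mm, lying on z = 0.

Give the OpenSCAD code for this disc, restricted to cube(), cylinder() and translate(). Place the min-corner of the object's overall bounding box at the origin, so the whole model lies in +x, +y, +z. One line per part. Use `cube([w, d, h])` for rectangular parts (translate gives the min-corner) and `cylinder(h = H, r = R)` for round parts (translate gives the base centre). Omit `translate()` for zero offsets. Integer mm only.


translate([63, 63, 0]) cylinder(h = 42, r = 63);


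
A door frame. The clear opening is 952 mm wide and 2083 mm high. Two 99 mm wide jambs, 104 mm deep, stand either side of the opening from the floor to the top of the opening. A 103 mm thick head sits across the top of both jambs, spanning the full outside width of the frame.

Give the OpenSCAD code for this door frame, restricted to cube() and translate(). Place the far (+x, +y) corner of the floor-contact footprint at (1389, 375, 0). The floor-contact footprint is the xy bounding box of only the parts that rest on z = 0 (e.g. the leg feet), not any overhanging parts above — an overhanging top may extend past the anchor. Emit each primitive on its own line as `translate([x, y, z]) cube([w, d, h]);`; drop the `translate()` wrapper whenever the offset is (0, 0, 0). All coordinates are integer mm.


translate([239, 271, 0]) cube([99, 104, 2083]);
translate([1290, 271, 0]) cube([99, 104, 2083]);
translate([239, 271, 2083]) cube([1150, 104, 103]);


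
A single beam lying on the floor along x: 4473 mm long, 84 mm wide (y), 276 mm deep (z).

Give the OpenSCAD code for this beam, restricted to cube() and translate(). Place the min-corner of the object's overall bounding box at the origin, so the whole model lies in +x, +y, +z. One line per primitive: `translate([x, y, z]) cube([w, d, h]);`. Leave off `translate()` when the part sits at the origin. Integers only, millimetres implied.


cube([4473, 84, 276]);


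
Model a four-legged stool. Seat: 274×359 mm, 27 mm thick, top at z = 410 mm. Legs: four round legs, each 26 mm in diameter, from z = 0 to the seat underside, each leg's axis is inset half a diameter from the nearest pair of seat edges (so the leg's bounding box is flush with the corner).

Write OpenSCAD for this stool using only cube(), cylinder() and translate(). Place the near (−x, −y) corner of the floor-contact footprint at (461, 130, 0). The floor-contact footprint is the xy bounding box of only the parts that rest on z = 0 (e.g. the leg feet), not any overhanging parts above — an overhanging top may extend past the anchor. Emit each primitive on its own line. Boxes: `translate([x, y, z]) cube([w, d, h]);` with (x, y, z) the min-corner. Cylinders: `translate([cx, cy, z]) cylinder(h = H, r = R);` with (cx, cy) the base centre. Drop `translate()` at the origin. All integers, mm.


translate([461, 130, 383]) cube([274, 359, 27]);
translate([474, 143, 0]) cylinder(h = 383, r = 13);
translate([722, 143, 0]) cylinder(h = 383, r = 13);
translate([474, 476, 0]) cylinder(h = 383, r = 13);
translate([722, 476, 0]) cylinder(h = 383, r = 13);


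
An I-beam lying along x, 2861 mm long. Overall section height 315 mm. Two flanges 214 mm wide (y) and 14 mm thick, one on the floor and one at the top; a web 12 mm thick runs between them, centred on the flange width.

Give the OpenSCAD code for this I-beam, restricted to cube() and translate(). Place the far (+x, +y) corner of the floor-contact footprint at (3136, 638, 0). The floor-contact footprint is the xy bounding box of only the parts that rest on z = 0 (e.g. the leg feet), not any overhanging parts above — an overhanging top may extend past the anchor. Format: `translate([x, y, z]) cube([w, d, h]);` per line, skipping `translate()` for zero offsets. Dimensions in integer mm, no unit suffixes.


translate([275, 424, 0]) cube([2861, 214, 14]);
translate([275, 525, 14]) cube([2861, 12, 287]);
translate([275, 424, 301]) cube([2861, 214, 14]);


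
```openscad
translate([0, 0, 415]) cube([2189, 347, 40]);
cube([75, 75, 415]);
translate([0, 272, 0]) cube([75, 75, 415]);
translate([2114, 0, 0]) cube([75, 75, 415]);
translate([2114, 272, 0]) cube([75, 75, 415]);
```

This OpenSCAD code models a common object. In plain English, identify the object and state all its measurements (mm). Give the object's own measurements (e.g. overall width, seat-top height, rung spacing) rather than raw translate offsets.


A bench: a 2189×347 mm seat slab, 40 mm thick, top at z = 455 mm, on four 75×75 mm square legs flush with the seat corners and standing on z = 0.


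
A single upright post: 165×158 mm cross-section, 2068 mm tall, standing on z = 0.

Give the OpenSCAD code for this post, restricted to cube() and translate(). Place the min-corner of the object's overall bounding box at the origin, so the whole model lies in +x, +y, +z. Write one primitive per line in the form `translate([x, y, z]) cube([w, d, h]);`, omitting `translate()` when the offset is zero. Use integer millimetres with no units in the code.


cube([165, 158, 2068]);


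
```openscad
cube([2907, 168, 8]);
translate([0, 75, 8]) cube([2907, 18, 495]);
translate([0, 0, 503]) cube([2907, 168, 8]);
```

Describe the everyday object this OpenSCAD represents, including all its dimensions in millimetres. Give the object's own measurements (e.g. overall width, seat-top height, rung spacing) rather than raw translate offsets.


An I-beam lying along x, 2907 mm long. Overall section height 511 mm. Two flanges 168 mm wide (y) and 8 mm thick, one on the floor and one at the top; a web 18 mm thick runs between them, centred on the flange width.


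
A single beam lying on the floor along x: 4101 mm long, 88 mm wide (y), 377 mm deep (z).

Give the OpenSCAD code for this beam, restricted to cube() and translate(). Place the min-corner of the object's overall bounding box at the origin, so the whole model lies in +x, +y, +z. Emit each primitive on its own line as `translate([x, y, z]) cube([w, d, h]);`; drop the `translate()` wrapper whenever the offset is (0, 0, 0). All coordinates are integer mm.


cube([4101, 88, 377]);


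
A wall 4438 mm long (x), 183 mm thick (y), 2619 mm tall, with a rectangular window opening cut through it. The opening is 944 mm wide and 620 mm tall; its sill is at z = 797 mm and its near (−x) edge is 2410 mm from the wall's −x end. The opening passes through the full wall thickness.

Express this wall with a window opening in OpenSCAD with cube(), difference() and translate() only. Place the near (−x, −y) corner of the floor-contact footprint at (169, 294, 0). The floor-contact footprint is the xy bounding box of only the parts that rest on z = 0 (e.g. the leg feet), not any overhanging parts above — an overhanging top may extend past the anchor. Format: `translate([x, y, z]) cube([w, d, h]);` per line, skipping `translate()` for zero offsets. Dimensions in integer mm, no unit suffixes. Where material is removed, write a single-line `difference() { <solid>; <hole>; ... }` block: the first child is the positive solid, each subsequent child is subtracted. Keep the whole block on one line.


difference() { translate([169, 294, 0]) cube([4438, 183, 2619]); translate([2579, 294, 797]) cube([944, 183, 620]); }


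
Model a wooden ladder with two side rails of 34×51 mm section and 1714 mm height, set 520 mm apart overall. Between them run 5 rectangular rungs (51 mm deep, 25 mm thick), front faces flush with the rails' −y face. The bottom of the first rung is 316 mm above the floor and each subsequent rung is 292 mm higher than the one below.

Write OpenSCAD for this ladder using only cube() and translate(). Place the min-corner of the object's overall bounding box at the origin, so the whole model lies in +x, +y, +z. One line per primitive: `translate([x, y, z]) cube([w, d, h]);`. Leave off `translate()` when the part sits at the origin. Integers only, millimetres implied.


// rung span = 520 - 2*34 = 452
// rung[k] z = 316 + k*292
cube([34, 51, 1714]);
translate([486, 0, 0]) cube([34, 51, 1714]);
translate([34, 0, 316]) cube([452, 51, 25]);
translate([34, 0, 608]) cube([452, 51, 25]);
translate([34, 0, 900]) cube([452, 51, 25]);
translate([34, 0, 1192]) cube([452, 51, 25]);
translate([34, 0, 1484]) cube([452, 51, 25]);


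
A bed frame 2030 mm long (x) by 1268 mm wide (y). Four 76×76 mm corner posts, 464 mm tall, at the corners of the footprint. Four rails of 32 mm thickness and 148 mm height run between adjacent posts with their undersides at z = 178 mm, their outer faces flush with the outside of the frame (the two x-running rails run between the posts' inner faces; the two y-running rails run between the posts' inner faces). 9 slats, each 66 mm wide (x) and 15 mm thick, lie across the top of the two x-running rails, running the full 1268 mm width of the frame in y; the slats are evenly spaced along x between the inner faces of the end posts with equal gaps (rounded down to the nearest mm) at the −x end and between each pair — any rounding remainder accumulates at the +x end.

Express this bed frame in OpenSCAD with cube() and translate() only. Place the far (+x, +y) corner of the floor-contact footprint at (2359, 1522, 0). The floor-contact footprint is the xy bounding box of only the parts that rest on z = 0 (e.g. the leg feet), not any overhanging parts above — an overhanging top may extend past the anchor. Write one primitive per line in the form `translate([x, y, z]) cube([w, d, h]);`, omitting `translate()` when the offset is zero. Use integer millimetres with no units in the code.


translate([329, 254, 0]) cube([76, 76, 464]);
translate([329, 1446, 0]) cube([76, 76, 464]);
translate([2283, 254, 0]) cube([76, 76, 464]);
translate([2283, 1446, 0]) cube([76, 76, 464]);
translate([405, 254, 178]) cube([1878, 32, 148]);
translate([405, 1490, 178]) cube([1878, 32, 148]);
translate([329, 330, 178]) cube([32, 1116, 148]);
translate([2327, 330, 178]) cube([32, 1116, 148]);
translate([533, 254, 326]) cube([66, 1268, 15]);
translate([727, 254, 326]) cube([66, 1268, 15]);
translate([921, 254, 326]) cube([66, 1268, 15]);
translate([1115, 254, 326]) cube([66, 1268, 15]);
translate([1309, 254, 326]) cube([66, 1268, 15]);
translate([1503, 254, 326]) cube([66, 1268, 15]);
translate([1697, 254, 326]) cube([66, 1268, 15]);
translate([1891, 254, 326]) cube([66, 1268, 15]);
translate([2085, 254, 326]) cube([66, 1268, 15]);


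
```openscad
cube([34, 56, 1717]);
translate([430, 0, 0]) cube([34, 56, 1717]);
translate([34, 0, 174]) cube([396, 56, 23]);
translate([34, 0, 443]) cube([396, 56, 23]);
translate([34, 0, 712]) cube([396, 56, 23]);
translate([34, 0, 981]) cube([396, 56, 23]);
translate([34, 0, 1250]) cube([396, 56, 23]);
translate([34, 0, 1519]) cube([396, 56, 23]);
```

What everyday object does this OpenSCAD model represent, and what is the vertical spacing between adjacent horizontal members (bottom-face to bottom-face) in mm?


A ladder. The rung spacing is 269 mm.

Two tall 34×56 posts with 6 short bars between them — a ladder. Adjacent rungs sit at z = 174 and z = 443, so the spacing is 443 − 174 = 269 mm.


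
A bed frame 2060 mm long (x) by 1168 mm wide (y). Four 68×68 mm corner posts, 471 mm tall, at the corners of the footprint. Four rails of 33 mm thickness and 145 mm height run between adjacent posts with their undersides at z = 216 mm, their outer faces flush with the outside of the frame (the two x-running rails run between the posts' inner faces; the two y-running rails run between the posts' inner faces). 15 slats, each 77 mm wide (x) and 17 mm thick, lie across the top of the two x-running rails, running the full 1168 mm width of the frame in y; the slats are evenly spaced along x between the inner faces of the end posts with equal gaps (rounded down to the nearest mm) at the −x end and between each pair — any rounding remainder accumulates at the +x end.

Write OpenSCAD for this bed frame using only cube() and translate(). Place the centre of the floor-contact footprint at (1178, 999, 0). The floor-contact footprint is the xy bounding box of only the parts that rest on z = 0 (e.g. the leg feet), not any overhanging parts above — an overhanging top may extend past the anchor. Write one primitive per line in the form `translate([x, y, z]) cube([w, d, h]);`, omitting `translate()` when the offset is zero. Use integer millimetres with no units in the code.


translate([148, 415, 0]) cube([68, 68, 471]);
translate([148, 1515, 0]) cube([68, 68, 471]);
translate([2140, 415, 0]) cube([68, 68, 471]);
translate([2140, 1515, 0]) cube([68, 68, 471]);
translate([216, 415, 216]) cube([1924, 33, 145]);
translate([216, 1550, 216]) cube([1924, 33, 145]);
translate([148, 483, 216]) cube([33, 1032, 145]);
translate([2175, 483, 216]) cube([33, 1032, 145]);
translate([264, 415, 361]) cube([77, 1168, 17]);
translate([389, 415, 361]) cube([77, 1168, 17]);
translate([514, 415, 361]) cube([77, 1168, 17]);
translate([639, 415, 361]) cube([77, 1168, 17]);
translate([764, 415, 361]) cube([77, 1168, 17]);
translate([889, 415, 361]) cube([77, 1168, 17]);
translate([1014, 415, 361]) cube([77, 1168, 17]);
translate([1139, 415, 361]) cube([77, 1168, 17]);
translate([1264, 415, 361]) cube([77, 1168, 17]);
translate([1389, 415, 361]) cube([77, 1168, 17]);
translate([1514, 415, 361]) cube([77, 1168, 17]);
translate([1639, 415, 361]) cube([77, 1168, 17]);
translate([1764, 415, 361]) cube([77, 1168, 17]);
translate([1889, 415, 361]) cube([77, 1168, 17]);
translate([2014, 415, 361]) cube([77, 1168, 17]);


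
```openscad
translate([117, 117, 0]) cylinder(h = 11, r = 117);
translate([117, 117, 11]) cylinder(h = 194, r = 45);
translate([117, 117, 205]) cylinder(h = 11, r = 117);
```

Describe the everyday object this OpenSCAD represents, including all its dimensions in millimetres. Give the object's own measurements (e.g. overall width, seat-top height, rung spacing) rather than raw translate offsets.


A spool: two coaxial disc flanges of radius 117 mm and thickness 11 mm, joined by a core cylinder of radius 45 mm and height 194 mm. The lower flange rests on z = 0 and the three cylinders share a vertical axis.


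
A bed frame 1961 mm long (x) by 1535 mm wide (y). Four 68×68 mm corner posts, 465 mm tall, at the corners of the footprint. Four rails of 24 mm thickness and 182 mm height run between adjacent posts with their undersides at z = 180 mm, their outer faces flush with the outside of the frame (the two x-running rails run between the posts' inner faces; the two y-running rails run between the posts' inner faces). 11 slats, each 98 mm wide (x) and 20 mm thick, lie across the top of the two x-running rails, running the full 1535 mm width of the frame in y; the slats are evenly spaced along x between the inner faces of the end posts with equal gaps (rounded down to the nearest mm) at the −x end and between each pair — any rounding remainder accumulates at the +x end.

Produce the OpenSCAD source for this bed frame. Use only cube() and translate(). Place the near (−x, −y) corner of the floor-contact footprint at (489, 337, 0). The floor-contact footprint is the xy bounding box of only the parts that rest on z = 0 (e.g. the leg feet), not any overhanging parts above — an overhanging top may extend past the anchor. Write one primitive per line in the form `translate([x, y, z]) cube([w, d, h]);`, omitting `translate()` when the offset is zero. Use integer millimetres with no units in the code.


translate([489, 337, 0]) cube([68, 68, 465]);
translate([489, 1804, 0]) cube([68, 68, 465]);
translate([2382, 337, 0]) cube([68, 68, 465]);
translate([2382, 1804, 0]) cube([68, 68, 465]);
translate([557, 337, 180]) cube([1825, 24, 182]);
translate([557, 1848, 180]) cube([1825, 24, 182]);
translate([489, 405, 180]) cube([24, 1399, 182]);
translate([2426, 405, 180]) cube([24, 1399, 182]);
translate([619, 337, 362]) cube([98, 1535, 20]);
translate([779, 337, 362]) cube([98, 1535, 20]);
translate([939, 337, 362]) cube([98, 1535, 20]);
translate([1099, 337, 362]) cube([98, 1535, 20]);
translate([1259, 337, 362]) cube([98, 1535, 20]);
translate([1419, 337, 362]) cube([98, 1535, 20]);
translate([1579, 337, 362]) cube([98, 1535, 20]);
translate([1739, 337, 362]) cube([98, 1535, 20]);
translate([1899, 337, 362]) cube([98, 1535, 20]);
translate([2059, 337, 362]) cube([98, 1535, 20]);
translate([2219, 337, 362]) cube([98, 1535, 20]);


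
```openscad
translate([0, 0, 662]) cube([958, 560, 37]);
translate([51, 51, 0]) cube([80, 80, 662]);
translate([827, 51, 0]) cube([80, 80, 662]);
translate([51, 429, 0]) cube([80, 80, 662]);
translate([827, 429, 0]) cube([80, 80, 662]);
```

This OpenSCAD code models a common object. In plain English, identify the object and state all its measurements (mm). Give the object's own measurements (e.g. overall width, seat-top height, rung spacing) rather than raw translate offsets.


A table: top 958 mm (x) × 560 mm (y), 37 mm thick, upper face at z = 699 mm, on four 80×80 mm square legs, each inset 51 mm from the nearest pair of top edges from z = 0 to the bottom of the top.


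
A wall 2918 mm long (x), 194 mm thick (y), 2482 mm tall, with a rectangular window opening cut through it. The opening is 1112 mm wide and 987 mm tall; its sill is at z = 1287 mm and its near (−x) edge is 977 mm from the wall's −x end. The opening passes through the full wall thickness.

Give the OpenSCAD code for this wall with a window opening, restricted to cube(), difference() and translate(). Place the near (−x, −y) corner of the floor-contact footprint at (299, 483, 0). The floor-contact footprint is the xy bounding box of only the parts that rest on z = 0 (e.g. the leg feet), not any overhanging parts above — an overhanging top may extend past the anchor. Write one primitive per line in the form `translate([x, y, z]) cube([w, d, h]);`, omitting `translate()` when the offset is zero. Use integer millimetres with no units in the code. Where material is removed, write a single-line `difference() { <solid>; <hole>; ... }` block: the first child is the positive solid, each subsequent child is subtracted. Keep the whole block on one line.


difference() { translate([299, 483, 0]) cube([2918, 194, 2482]); translate([1276, 483, 1287]) cube([1112, 194, 987]); }


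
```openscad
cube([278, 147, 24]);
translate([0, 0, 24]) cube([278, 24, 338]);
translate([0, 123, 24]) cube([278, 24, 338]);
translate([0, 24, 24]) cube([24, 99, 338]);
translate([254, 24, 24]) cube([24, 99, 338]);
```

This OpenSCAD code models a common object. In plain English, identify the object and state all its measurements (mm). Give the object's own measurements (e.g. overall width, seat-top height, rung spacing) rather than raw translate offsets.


An open-topped rectangular box: outside dimensions 278×147×362 mm, with a uniform wall and base thickness of 24 mm. The base is a full 278×147 slab on the floor; four walls sit on top of the base. The front and back walls (the −y and +y sides) span the full width; the two side walls fit between them.


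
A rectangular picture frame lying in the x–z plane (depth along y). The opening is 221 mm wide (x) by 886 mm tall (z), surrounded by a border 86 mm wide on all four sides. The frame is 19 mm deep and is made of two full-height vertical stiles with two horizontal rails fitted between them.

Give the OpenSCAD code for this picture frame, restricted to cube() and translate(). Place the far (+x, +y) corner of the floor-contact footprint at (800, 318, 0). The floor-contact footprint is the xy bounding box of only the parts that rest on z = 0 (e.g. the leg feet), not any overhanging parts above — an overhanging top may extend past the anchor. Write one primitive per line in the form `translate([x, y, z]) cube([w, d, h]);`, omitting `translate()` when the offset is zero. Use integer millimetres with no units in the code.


translate([407, 299, 0]) cube([86, 19, 1058]);
translate([714, 299, 0]) cube([86, 19, 1058]);
translate([493, 299, 0]) cube([221, 19, 86]);
translate([493, 299, 972]) cube([221, 19, 86]);


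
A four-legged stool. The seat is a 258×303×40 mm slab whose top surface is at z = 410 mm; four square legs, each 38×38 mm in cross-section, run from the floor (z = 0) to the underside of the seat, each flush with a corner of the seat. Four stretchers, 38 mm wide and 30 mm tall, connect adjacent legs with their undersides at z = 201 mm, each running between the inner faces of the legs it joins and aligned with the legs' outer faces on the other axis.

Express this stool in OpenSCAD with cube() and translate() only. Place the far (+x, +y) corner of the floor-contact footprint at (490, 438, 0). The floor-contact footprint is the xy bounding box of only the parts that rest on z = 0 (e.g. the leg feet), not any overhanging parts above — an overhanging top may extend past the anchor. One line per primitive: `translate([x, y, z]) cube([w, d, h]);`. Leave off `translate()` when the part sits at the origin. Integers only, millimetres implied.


translate([232, 135, 370]) cube([258, 303, 40]);
translate([232, 135, 0]) cube([38, 38, 370]);
translate([452, 135, 0]) cube([38, 38, 370]);
translate([232, 400, 0]) cube([38, 38, 370]);
translate([452, 400, 0]) cube([38, 38, 370]);
translate([270, 135, 201]) cube([182, 38, 30]);
translate([270, 400, 201]) cube([182, 38, 30]);
translate([232, 173, 201]) cube([38, 227, 30]);
translate([452, 173, 201]) cube([38, 227, 30]);


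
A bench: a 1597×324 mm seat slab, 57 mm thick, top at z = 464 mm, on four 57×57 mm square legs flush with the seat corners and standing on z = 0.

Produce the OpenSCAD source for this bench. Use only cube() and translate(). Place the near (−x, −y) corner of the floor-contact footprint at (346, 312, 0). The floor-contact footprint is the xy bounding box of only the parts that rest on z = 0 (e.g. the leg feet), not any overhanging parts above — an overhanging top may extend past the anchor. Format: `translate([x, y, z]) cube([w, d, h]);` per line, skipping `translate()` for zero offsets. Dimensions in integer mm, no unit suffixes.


translate([346, 312, 407]) cube([1597, 324, 57]);
translate([346, 312, 0]) cube([57, 57, 407]);
translate([346, 579, 0]) cube([57, 57, 407]);
translate([1886, 312, 0]) cube([57, 57, 407]);
translate([1886, 579, 0]) cube([57, 57, 407]);


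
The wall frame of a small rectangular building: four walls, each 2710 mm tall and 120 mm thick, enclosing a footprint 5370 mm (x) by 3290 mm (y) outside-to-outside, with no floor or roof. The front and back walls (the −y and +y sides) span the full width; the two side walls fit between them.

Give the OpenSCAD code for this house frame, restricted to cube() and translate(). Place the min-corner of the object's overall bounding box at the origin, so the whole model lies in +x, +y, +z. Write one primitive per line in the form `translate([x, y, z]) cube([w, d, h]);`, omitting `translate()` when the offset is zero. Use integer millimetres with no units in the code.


cube([5370, 120, 2710]);
translate([0, 3170, 0]) cube([5370, 120, 2710]);
translate([0, 120, 0]) cube([120, 3050, 2710]);
translate([5250, 120, 0]) cube([120, 3050, 2710]);


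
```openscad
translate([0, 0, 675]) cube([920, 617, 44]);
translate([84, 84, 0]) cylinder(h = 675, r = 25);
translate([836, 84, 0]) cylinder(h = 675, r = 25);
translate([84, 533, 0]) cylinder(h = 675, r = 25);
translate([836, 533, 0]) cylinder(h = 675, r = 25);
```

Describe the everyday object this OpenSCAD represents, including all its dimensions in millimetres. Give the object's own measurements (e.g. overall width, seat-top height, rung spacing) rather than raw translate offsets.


A table: top 920 mm (x) × 617 mm (y), 44 mm thick, upper face at z = 719 mm, on four round legs of 50 mm diameter, each leg's bounding box inset 59 mm from the nearest pair of top edges from z = 0 to the bottom of the top.


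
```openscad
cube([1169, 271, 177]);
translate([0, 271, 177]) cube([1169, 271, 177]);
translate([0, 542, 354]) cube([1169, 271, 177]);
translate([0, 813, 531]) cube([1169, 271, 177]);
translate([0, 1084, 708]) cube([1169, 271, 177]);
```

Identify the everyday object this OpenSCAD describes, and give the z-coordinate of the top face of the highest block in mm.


A staircase. The total rise is 885 mm.

5 identical blocks, each offset up and back from the previous — a staircase. Each step is 177 mm tall and there are 5 of them, so the total rise is 5 × 177 = 885 mm.


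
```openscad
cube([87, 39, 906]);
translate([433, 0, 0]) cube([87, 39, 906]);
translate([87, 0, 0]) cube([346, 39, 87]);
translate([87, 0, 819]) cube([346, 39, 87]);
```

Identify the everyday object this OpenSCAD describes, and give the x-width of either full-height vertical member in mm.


A picture frame. The border width is 87 mm.

Four thin pieces enclosing a rectangular opening — a picture frame. The two full-height stiles are 906 mm tall; the top rail sits at z = 819 and is 87 mm tall, so the border above the opening is 906 − 819 = 87 mm, matching the stile x-width.


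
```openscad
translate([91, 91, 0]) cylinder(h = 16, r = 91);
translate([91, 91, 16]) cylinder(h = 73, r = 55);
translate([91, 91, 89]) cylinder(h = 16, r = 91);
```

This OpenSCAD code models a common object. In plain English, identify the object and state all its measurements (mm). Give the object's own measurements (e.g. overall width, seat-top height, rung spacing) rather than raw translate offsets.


A spool: two coaxial disc flanges of radius 91 mm and thickness 16 mm, joined by a core cylinder of radius 55 mm and height 73 mm. The lower flange rests on z = 0 and the three cylinders share a vertical axis.


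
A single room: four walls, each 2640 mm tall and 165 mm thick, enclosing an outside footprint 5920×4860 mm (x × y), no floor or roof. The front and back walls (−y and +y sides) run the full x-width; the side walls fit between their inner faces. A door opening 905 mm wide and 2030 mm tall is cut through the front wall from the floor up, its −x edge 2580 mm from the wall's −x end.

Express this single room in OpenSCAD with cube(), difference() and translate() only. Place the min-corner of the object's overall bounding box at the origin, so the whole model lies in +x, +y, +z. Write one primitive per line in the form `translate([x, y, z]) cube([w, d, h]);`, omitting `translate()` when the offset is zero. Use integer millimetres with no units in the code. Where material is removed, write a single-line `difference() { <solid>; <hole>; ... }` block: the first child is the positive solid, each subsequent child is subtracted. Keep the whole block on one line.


difference() { cube([5920, 165, 2640]); translate([2580, 0, 0]) cube([905, 165, 2030]); }
translate([0, 4695, 0]) cube([5920, 165, 2640]);
translate([0, 165, 0]) cube([165, 4530, 2640]);
translate([5755, 165, 0]) cube([165, 4530, 2640]);


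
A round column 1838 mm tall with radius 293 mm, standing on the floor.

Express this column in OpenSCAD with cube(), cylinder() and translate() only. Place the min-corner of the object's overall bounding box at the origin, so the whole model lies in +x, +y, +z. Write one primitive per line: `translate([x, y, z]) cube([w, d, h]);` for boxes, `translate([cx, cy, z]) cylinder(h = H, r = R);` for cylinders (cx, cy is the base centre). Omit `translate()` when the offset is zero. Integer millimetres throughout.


translate([293, 293, 0]) cylinder(h = 1838, r = 293);


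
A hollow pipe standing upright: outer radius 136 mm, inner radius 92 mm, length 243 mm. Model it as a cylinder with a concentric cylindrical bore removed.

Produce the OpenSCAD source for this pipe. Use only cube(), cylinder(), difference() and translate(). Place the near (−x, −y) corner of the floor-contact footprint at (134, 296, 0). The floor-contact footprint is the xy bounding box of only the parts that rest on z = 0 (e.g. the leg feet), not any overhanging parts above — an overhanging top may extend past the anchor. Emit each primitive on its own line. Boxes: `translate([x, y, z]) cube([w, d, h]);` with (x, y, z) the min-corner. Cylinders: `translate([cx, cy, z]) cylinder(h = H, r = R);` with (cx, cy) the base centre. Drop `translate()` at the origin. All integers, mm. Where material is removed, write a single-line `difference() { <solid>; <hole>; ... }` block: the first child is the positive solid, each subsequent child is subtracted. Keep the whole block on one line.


difference() { translate([270, 432, 0]) cylinder(h = 243, r = 136); translate([270, 432, 0]) cylinder(h = 243, r = 92); }


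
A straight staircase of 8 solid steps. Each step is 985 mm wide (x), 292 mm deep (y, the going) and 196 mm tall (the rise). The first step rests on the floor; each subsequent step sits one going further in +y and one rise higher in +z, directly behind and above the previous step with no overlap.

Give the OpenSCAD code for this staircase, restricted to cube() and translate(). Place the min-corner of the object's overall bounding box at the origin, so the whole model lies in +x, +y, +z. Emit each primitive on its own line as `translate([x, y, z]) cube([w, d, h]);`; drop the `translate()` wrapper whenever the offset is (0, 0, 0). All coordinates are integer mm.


cube([985, 292, 196]);
translate([0, 292, 196]) cube([985, 292, 196]);
translate([0, 584, 392]) cube([985, 292, 196]);
translate([0, 876, 588]) cube([985, 292, 196]);
translate([0, 1168, 784]) cube([985, 292, 196]);
translate([0, 1460, 980]) cube([985, 292, 196]);
translate([0, 1752, 1176]) cube([985, 292, 196]);
translate([0, 2044, 1372]) cube([985, 292, 196]);


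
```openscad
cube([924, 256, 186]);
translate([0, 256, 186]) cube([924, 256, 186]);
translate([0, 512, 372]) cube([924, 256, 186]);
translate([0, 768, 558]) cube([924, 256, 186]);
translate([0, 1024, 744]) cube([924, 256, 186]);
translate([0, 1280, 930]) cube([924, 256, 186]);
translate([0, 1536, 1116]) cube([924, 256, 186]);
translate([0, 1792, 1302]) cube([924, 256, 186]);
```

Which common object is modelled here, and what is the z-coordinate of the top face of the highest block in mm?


A staircase. The total rise is 1488 mm.

8 identical blocks, each offset up and back from the previous — a staircase. Each step is 186 mm tall and there are 8 of them, so the total rise is 8 × 186 = 1488 mm.


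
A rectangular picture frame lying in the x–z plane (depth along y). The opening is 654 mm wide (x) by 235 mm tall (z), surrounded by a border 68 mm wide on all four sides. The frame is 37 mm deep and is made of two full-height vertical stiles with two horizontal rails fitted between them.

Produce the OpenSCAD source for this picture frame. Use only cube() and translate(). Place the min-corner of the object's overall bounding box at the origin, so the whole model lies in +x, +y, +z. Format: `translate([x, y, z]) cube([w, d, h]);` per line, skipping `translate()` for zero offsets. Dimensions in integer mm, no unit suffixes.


cube([68, 37, 371]);
translate([722, 0, 0]) cube([68, 37, 371]);
translate([68, 0, 0]) cube([654, 37, 68]);
translate([68, 0, 303]) cube([654, 37, 68]);


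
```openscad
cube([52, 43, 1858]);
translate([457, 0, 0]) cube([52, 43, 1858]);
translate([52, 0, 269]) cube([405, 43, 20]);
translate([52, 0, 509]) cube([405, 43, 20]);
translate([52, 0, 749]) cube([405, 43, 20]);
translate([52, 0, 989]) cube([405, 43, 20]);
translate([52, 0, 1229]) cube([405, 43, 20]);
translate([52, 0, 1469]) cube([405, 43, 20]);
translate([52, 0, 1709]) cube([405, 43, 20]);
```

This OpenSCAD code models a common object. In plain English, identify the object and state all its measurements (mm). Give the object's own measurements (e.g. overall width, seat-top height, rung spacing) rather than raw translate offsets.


A straight ladder. Two 52×43 mm vertical rails, 1858 mm tall, stand 509 mm apart (outside-to-outside) with their front faces coplanar on the −y side. 7 rungs, each 43 mm deep and 20 mm tall, span between the inner faces of the rails, front faces flush with the rails. The lowest rung's underside is at z = 269 mm and rungs are spaced 240 mm apart (underside to underside).
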